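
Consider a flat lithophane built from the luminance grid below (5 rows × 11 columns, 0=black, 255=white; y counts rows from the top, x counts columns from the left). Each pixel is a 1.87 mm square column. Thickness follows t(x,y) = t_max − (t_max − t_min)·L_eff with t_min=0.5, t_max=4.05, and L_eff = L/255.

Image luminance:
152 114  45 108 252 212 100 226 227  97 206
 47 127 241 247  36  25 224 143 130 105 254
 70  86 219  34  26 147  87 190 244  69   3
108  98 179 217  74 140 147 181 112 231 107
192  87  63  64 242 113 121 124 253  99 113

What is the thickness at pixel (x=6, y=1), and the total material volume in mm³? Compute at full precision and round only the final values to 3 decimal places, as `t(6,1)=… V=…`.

span = t_max - t_min = 4.05 - 0.5 = 3.550
L(6,1) = 224, L_eff = 224/255 = 0.878431
t(6,1) = 4.05 - 3.550·0.878431 = 0.932
Σt over all 5·11 pixels = 599407/5100 ≈ 117.5307843
V = pitch²·Σt = 1.87²·599407/5100 = 410.993

t(6,1)=0.932 V=410.993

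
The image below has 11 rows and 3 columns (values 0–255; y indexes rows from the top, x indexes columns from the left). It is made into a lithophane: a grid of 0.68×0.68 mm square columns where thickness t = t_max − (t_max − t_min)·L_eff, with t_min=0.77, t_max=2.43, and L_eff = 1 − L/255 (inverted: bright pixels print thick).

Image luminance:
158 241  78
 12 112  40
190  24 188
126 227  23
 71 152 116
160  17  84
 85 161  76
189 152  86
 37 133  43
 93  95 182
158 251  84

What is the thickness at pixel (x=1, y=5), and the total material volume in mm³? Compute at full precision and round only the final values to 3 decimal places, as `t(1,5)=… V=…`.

span = t_max - t_min = 2.43 - 0.77 = 1.660
L(1,5) = 17, L_eff = 1 - 17/255 = 0.933333 (inverted)
t(1,5) = 2.43 - 1.660·0.933333 = 0.881
Σt over all 11·3 pixels = 1286059/25500 ≈ 50.4336863
V = pitch²·Σt = 0.68²·1286059/25500 = 23.321

t(1,5)=0.881 V=23.321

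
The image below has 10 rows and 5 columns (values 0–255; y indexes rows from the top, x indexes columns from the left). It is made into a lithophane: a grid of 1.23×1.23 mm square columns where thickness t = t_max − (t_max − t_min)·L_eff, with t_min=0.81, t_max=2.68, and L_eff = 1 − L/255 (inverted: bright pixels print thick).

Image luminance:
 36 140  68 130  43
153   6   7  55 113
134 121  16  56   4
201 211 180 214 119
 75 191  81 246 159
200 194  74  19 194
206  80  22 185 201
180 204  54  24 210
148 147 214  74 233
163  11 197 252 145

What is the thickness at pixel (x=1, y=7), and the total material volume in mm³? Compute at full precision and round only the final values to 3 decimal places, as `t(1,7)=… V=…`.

span = t_max - t_min = 2.68 - 0.81 = 1.870
L(1,7) = 204, L_eff = 1 - 204/255 = 0.200000 (inverted)
t(1,7) = 2.68 - 1.870·0.200000 = 2.306
Σt over all 10·5 pixels = 87.36
V = pitch²·Σt = 1.23²·87.36 = 132.167

t(1,7)=2.306 V=132.167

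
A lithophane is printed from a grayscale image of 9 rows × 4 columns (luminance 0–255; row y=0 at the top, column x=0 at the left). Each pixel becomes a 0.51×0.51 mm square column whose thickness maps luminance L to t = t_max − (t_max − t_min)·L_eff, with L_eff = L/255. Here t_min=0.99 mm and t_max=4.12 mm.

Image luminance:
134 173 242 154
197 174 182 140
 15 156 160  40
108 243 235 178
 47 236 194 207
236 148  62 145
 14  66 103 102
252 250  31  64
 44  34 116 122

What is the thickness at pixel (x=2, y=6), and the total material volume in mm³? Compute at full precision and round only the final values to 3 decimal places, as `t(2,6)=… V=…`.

t(2,6)=2.856 V=22.602

span = t_max - t_min = 4.12 - 0.99 = 3.130
L(2,6) = 103, L_eff = 103/255 = 0.403922
t(2,6) = 4.12 - 3.130·0.403922 = 2.856
Σt over all 9·4 pixels = 184659/2125 ≈ 86.8983529
V = pitch²·Σt = 0.51²·184659/2125 = 22.602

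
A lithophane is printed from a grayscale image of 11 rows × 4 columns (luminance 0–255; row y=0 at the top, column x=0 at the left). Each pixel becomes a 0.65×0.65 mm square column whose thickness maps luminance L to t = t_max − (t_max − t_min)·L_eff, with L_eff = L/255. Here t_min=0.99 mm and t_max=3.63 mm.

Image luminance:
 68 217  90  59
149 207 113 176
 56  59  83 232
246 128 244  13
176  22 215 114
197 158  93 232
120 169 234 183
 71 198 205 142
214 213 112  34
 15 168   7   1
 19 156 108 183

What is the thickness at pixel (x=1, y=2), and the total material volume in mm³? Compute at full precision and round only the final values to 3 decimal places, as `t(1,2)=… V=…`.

span = t_max - t_min = 3.63 - 0.99 = 2.640
L(1,2) = 59, L_eff = 59/255 = 0.231373
t(1,2) = 3.63 - 2.640·0.231373 = 3.019
Σt over all 11·4 pixels = 98.648
V = pitch²·Σt = 0.65²·98.648 = 41.679

t(1,2)=3.019 V=41.679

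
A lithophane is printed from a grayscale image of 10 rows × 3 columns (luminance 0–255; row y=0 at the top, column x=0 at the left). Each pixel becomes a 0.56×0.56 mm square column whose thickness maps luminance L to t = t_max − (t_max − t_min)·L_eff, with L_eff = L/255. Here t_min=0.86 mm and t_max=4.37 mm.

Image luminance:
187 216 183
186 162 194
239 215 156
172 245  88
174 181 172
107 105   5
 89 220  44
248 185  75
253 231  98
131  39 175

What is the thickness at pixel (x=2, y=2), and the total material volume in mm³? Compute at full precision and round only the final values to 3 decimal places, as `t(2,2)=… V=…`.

span = t_max - t_min = 4.37 - 0.86 = 3.510
L(2,2) = 156, L_eff = 156/255 = 0.611765
t(2,2) = 4.37 - 3.510·0.611765 = 2.223
Σt over all 10·3 pixels = 22227/340 ≈ 65.3735294
V = pitch²·Σt = 0.56²·22227/340 = 20.501

t(2,2)=2.223 V=20.501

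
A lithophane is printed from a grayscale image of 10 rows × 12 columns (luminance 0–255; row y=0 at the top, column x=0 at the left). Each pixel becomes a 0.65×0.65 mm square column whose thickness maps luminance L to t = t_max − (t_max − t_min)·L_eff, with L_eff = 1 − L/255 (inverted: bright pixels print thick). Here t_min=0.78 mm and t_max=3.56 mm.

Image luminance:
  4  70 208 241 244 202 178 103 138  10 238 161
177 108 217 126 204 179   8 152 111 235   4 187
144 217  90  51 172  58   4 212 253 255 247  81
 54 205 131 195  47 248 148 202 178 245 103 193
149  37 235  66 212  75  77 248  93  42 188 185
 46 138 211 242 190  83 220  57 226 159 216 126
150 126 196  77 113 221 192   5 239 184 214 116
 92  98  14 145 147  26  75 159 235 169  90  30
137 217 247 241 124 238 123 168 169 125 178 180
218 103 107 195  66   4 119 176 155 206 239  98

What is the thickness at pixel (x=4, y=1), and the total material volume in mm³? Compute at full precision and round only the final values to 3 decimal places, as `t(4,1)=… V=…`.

t(4,1)=3.004 V=121.097

span = t_max - t_min = 3.56 - 0.78 = 2.780
L(4,1) = 204, L_eff = 1 - 204/255 = 0.200000 (inverted)
t(4,1) = 3.56 - 2.780·0.200000 = 3.004
Σt over all 10·12 pixels = 730879/2550 ≈ 286.6192157
V = pitch²·Σt = 0.65²·730879/2550 = 121.097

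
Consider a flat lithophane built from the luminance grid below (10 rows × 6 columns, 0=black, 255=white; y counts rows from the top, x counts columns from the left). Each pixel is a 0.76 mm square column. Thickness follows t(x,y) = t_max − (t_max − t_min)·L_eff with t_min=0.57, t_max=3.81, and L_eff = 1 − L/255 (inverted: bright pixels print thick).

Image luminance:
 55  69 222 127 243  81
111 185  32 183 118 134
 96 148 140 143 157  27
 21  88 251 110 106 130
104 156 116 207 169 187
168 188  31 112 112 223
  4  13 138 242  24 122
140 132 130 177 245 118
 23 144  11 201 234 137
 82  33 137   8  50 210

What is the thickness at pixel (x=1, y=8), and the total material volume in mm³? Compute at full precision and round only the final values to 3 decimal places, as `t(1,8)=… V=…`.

t(1,8)=2.400 V=74.832

span = t_max - t_min = 3.81 - 0.57 = 3.240
L(1,8) = 144, L_eff = 1 - 144/255 = 0.435294 (inverted)
t(1,8) = 3.81 - 3.240·0.435294 = 2.400
Σt over all 10·6 pixels = 55062/425 ≈ 129.5576471
V = pitch²·Σt = 0.76²·55062/425 = 74.832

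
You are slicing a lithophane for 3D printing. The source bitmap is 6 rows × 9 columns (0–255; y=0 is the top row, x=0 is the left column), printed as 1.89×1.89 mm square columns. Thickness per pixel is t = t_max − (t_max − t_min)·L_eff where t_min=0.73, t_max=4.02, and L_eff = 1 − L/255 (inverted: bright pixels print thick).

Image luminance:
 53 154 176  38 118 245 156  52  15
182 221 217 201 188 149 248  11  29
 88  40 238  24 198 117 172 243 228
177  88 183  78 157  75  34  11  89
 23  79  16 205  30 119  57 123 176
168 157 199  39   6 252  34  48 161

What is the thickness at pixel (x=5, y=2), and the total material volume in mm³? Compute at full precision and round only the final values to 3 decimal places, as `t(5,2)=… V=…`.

t(5,2)=2.240 V=444.296

span = t_max - t_min = 4.02 - 0.73 = 3.290
L(5,2) = 117, L_eff = 1 - 117/255 = 0.541176 (inverted)
t(5,2) = 4.02 - 3.290·0.541176 = 2.240
Σt over all 6·9 pixels = 42289/340 ≈ 124.3794118
V = pitch²·Σt = 1.89²·42289/340 = 444.296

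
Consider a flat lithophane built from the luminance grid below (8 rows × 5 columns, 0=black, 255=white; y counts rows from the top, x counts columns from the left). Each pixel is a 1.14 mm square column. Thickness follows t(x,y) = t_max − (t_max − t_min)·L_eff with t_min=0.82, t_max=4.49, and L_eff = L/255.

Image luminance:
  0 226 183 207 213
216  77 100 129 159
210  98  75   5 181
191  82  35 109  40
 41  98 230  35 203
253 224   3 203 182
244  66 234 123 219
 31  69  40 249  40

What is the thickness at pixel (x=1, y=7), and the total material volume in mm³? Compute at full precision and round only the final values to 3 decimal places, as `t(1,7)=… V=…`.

t(1,7)=3.497 V=133.847

span = t_max - t_min = 4.49 - 0.82 = 3.670
L(1,7) = 69, L_eff = 69/255 = 0.270588
t(1,7) = 4.49 - 3.670·0.270588 = 3.497
Σt over all 8·5 pixels = 2626259/25500 ≈ 102.9905490
V = pitch²·Σt = 1.14²·2626259/25500 = 133.847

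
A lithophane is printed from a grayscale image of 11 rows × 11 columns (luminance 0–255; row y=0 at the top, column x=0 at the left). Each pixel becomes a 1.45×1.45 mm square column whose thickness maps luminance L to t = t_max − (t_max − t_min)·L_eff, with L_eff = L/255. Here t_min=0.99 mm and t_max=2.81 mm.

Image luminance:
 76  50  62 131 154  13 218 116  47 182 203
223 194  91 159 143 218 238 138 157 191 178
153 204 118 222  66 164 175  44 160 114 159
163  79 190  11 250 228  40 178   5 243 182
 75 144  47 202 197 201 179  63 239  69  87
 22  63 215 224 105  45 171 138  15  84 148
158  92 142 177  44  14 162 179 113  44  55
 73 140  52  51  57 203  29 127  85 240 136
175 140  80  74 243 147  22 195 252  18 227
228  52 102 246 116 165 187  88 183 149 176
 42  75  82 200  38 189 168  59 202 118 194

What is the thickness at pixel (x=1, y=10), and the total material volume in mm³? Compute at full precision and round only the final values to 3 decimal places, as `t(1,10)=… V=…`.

t(1,10)=2.275 V=473.753

span = t_max - t_min = 2.81 - 0.99 = 1.820
L(1,10) = 75, L_eff = 75/255 = 0.294118
t(1,10) = 2.81 - 1.820·0.294118 = 2.275
Σt over all 11·11 pixels = 1915293/8500 ≈ 225.3285882
V = pitch²·Σt = 1.45²·1915293/8500 = 473.753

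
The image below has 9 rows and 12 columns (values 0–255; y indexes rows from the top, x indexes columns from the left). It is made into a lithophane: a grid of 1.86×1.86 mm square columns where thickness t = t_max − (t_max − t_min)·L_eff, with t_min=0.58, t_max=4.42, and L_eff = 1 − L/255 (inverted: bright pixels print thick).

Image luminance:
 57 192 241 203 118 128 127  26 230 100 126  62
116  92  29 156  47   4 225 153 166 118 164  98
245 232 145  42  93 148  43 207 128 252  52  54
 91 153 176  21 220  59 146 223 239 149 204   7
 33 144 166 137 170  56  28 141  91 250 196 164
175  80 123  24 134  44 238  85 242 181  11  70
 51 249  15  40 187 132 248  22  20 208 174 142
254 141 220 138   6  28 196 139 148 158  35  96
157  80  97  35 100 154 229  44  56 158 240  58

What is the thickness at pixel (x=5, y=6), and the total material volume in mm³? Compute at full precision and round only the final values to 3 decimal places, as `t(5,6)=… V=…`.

t(5,6)=2.568 V=932.790

span = t_max - t_min = 4.42 - 0.58 = 3.840
L(5,6) = 132, L_eff = 1 - 132/255 = 0.482353 (inverted)
t(5,6) = 4.42 - 3.840·0.482353 = 2.568
Σt over all 9·12 pixels = 22918/85 ≈ 269.6235294
V = pitch²·Σt = 1.86²·22918/85 = 932.790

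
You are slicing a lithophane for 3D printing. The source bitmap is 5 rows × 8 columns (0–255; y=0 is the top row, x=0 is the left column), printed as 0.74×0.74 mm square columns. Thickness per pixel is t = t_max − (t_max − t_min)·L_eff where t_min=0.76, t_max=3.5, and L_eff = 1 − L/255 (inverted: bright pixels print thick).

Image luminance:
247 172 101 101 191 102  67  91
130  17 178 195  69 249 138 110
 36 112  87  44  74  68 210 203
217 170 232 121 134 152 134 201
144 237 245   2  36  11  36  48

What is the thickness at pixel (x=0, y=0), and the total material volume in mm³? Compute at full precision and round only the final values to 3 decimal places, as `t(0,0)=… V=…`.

span = t_max - t_min = 3.5 - 0.76 = 2.740
L(0,0) = 247, L_eff = 1 - 247/255 = 0.031373 (inverted)
t(0,0) = 3.5 - 2.740·0.031373 = 3.414
Σt over all 5·8 pixels = 181324/2125 ≈ 85.3289412
V = pitch²·Σt = 0.74²·181324/2125 = 46.726

t(0,0)=3.414 V=46.726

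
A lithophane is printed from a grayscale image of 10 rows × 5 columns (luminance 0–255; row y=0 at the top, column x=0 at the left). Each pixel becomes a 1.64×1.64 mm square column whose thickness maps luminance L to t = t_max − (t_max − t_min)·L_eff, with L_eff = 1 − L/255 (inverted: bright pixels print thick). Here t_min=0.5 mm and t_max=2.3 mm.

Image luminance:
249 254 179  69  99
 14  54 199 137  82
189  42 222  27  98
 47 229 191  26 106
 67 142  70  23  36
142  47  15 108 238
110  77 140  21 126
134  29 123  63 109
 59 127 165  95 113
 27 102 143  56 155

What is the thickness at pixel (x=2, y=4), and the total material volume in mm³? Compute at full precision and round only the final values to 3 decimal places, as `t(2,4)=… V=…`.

t(2,4)=0.994 V=169.287

span = t_max - t_min = 2.3 - 0.5 = 1.800
L(2,4) = 70, L_eff = 1 - 70/255 = 0.725490 (inverted)
t(2,4) = 2.3 - 1.800·0.725490 = 0.994
Σt over all 10·5 pixels = 1070/17 ≈ 62.9411765
V = pitch²·Σt = 1.64²·1070/17 = 169.287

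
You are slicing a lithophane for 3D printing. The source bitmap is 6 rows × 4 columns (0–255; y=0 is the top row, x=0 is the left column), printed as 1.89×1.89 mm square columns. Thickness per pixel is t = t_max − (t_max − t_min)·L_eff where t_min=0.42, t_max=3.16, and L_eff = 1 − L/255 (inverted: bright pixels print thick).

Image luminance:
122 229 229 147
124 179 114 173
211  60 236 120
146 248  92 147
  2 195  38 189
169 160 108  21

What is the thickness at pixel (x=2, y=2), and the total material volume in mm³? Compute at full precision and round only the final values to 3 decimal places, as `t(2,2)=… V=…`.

span = t_max - t_min = 3.16 - 0.42 = 2.740
L(2,2) = 236, L_eff = 1 - 236/255 = 0.074510 (inverted)
t(2,2) = 3.16 - 2.740·0.074510 = 2.956
Σt over all 6·4 pixels = 200801/4250 ≈ 47.2472941
V = pitch²·Σt = 1.89²·200801/4250 = 168.772

t(2,2)=2.956 V=168.772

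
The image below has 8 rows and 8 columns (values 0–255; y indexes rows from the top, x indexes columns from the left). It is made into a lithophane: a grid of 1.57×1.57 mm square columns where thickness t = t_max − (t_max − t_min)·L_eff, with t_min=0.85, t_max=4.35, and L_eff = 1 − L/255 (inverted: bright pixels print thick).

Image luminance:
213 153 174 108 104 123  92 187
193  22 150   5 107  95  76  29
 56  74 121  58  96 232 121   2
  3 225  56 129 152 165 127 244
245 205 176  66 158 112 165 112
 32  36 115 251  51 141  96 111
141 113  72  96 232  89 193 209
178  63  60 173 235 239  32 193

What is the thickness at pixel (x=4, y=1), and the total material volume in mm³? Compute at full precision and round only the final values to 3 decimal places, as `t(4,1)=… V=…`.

t(4,1)=2.319 V=407.520

span = t_max - t_min = 4.35 - 0.85 = 3.500
L(4,1) = 107, L_eff = 1 - 107/255 = 0.580392 (inverted)
t(4,1) = 4.35 - 3.500·0.580392 = 2.319
Σt over all 8·8 pixels = 14053/85 ≈ 165.3294118
V = pitch²·Σt = 1.57²·14053/85 = 407.520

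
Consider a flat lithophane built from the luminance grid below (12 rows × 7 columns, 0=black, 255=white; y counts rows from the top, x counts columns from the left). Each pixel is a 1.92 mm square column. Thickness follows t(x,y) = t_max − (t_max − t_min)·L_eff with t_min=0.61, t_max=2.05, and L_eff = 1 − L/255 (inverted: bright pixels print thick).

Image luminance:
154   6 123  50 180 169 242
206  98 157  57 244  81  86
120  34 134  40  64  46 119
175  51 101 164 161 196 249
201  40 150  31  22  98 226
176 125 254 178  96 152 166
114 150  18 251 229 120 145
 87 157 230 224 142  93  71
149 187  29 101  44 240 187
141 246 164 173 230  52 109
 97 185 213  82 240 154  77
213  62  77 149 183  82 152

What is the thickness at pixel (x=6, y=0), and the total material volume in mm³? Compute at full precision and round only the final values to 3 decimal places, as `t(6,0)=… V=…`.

span = t_max - t_min = 2.05 - 0.61 = 1.440
L(6,0) = 242, L_eff = 1 - 242/255 = 0.050980 (inverted)
t(6,0) = 2.05 - 1.440·0.050980 = 1.977
Σt over all 12·7 pixels = 246537/2125 ≈ 116.0174118
V = pitch²·Σt = 1.92²·246537/2125 = 427.687

t(6,0)=1.977 V=427.687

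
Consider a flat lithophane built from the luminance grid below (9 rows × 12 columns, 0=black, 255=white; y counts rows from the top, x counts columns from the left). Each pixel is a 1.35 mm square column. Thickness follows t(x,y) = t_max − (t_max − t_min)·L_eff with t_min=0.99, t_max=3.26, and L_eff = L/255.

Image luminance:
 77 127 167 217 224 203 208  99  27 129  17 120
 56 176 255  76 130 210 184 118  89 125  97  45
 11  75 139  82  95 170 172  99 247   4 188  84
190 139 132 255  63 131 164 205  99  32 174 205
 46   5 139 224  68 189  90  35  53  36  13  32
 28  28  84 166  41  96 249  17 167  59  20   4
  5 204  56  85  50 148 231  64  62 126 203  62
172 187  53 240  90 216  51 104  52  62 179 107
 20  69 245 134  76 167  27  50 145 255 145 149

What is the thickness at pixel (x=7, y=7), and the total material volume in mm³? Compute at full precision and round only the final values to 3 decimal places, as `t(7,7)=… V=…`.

span = t_max - t_min = 3.26 - 0.99 = 2.270
L(7,7) = 104, L_eff = 104/255 = 0.407843
t(7,7) = 3.26 - 2.270·0.407843 = 2.334
Σt over all 9·12 pixels = 6138043/25500 ≈ 240.7075686
V = pitch²·Σt = 1.35²·6138043/25500 = 438.690

t(7,7)=2.334 V=438.690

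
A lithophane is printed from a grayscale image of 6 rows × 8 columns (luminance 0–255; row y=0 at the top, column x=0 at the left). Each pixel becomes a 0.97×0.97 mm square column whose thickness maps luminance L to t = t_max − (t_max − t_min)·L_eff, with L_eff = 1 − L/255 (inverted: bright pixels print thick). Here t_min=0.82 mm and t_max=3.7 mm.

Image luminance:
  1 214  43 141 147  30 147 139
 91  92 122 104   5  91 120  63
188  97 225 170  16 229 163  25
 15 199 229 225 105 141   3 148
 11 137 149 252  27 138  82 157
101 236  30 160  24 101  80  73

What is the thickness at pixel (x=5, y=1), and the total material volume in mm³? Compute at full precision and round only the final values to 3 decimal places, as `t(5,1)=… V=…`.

span = t_max - t_min = 3.7 - 0.82 = 2.880
L(5,1) = 91, L_eff = 1 - 91/255 = 0.643137 (inverted)
t(5,1) = 3.7 - 2.880·0.643137 = 1.848
Σt over all 6·8 pixels = 215304/2125 ≈ 101.3195294
V = pitch²·Σt = 0.97²·215304/2125 = 95.332

t(5,1)=1.848 V=95.332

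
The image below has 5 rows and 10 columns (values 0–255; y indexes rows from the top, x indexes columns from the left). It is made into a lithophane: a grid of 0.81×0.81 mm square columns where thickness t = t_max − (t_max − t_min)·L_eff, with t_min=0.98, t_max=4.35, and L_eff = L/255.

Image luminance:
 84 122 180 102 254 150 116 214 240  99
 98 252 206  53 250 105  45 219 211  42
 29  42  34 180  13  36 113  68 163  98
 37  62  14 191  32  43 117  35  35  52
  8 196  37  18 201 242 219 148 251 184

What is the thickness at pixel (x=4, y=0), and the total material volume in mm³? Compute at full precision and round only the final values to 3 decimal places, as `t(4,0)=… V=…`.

t(4,0)=0.993 V=91.197

span = t_max - t_min = 4.35 - 0.98 = 3.370
L(4,0) = 254, L_eff = 254/255 = 0.996078
t(4,0) = 4.35 - 3.370·0.996078 = 0.993
Σt over all 5·10 pixels = 118149/850 ≈ 138.9988235
V = pitch²·Σt = 0.81²·118149/850 = 91.197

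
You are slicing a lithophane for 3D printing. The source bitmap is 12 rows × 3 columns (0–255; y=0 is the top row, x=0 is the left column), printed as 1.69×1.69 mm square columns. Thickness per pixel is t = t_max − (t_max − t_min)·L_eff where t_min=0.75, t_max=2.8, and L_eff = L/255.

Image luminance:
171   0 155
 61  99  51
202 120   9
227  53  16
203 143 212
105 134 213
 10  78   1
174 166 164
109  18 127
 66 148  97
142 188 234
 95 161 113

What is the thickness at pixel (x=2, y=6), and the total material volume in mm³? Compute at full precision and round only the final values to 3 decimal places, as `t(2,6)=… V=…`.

t(2,6)=2.792 V=189.967

span = t_max - t_min = 2.8 - 0.75 = 2.050
L(2,6) = 1, L_eff = 1/255 = 0.003922
t(2,6) = 2.8 - 2.050·0.003922 = 2.792
Σt over all 12·3 pixels = 67843/1020 ≈ 66.5127451
V = pitch²·Σt = 1.69²·67843/1020 = 189.967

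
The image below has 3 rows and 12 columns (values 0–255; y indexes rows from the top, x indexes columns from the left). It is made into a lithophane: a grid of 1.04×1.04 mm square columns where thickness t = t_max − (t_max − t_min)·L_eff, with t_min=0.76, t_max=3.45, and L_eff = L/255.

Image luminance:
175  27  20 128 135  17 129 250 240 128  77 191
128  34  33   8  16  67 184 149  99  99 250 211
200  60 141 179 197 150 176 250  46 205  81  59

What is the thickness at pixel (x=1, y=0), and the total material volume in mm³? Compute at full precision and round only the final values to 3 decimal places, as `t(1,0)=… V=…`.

t(1,0)=3.165 V=82.546

span = t_max - t_min = 3.45 - 0.76 = 2.690
L(1,0) = 27, L_eff = 27/255 = 0.105882
t(1,0) = 3.45 - 2.690·0.105882 = 3.165
Σt over all 3·12 pixels = 76.318
V = pitch²·Σt = 1.04²·76.318 = 82.546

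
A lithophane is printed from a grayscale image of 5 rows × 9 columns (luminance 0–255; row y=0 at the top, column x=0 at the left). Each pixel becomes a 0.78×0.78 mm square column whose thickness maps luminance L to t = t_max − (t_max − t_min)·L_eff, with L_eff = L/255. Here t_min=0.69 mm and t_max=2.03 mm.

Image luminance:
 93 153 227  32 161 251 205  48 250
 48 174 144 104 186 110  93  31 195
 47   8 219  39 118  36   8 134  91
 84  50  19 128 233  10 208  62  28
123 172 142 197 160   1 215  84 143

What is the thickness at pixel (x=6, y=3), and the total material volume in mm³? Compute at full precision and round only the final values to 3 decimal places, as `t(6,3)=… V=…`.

span = t_max - t_min = 2.03 - 0.69 = 1.340
L(6,3) = 208, L_eff = 208/255 = 0.815686
t(6,3) = 2.03 - 1.340·0.815686 = 0.937
Σt over all 5·9 pixels = 1624049/25500 ≈ 63.6881961
V = pitch²·Σt = 0.78²·1624049/25500 = 38.748

t(6,3)=0.937 V=38.748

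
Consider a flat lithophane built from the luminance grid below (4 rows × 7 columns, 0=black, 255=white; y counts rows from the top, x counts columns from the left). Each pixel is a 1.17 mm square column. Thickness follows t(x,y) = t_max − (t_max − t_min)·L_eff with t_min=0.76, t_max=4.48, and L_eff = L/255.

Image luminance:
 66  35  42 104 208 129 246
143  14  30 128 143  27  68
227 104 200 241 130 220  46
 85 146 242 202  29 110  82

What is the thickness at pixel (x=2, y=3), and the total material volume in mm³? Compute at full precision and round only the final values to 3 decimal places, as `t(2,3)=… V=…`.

span = t_max - t_min = 4.48 - 0.76 = 3.720
L(2,3) = 242, L_eff = 242/255 = 0.949020
t(2,3) = 4.48 - 3.720·0.949020 = 0.950
Σt over all 4·7 pixels = 159703/2125 ≈ 75.1543529
V = pitch²·Σt = 1.17²·159703/2125 = 102.879

t(2,3)=0.950 V=102.879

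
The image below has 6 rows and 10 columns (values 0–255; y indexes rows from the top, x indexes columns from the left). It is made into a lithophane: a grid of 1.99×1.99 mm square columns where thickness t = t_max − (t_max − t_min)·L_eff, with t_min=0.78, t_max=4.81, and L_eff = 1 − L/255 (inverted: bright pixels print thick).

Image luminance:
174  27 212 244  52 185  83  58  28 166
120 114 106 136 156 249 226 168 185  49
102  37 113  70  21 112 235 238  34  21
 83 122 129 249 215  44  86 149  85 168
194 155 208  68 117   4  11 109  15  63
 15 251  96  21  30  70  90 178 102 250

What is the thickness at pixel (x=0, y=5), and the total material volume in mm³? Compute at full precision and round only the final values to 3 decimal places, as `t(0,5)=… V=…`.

span = t_max - t_min = 4.81 - 0.78 = 4.030
L(0,5) = 15, L_eff = 1 - 15/255 = 0.941176 (inverted)
t(0,5) = 4.81 - 4.030·0.941176 = 1.017
Σt over all 6·10 pixels = 675649/4250 ≈ 158.9762353
V = pitch²·Σt = 1.99²·675649/4250 = 629.562

t(0,5)=1.017 V=629.562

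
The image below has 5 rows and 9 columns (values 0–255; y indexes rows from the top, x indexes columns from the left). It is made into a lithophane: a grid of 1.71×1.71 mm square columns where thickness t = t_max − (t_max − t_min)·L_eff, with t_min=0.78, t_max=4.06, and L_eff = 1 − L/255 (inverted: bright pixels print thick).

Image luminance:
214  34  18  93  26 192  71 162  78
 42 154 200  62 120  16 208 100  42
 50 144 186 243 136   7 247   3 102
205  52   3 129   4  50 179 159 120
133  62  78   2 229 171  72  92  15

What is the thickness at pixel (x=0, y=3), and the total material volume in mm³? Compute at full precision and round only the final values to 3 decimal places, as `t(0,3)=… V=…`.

t(0,3)=3.417 V=279.600

span = t_max - t_min = 4.06 - 0.78 = 3.280
L(0,3) = 205, L_eff = 1 - 205/255 = 0.196078 (inverted)
t(0,3) = 4.06 - 3.280·0.196078 = 3.417
Σt over all 5·9 pixels = 243829/2550 ≈ 95.6192157
V = pitch²·Σt = 1.71²·243829/2550 = 279.600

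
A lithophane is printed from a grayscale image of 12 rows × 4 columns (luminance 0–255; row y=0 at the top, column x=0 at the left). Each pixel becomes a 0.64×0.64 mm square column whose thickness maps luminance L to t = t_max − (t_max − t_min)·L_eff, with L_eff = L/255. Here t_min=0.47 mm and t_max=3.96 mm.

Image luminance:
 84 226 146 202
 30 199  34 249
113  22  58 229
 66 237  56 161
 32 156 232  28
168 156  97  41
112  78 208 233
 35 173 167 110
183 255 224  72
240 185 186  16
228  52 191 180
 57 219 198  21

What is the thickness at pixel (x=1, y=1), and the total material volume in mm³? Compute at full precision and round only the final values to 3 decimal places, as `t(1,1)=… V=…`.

t(1,1)=1.236 V=40.606

span = t_max - t_min = 3.96 - 0.47 = 3.490
L(1,1) = 199, L_eff = 199/255 = 0.780392
t(1,1) = 3.96 - 3.490·0.780392 = 1.236
Σt over all 12·4 pixels = 168529/1700 ≈ 99.1347059
V = pitch²·Σt = 0.64²·168529/1700 = 40.606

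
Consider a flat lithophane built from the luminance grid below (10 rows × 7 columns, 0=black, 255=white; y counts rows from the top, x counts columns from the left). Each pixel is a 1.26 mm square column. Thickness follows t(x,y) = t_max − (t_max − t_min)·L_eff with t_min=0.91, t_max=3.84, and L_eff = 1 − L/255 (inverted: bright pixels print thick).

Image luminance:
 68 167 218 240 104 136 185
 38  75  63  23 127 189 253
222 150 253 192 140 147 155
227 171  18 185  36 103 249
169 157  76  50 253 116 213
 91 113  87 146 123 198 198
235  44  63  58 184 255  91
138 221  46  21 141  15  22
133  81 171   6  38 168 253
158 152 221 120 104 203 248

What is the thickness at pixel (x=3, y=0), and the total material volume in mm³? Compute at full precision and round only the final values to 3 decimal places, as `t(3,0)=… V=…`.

t(3,0)=3.668 V=278.331

span = t_max - t_min = 3.84 - 0.91 = 2.930
L(3,0) = 240, L_eff = 1 - 240/255 = 0.058824 (inverted)
t(3,0) = 3.84 - 2.930·0.058824 = 3.668
Σt over all 10·7 pixels = 372546/2125 ≈ 175.3157647
V = pitch²·Σt = 1.26²·372546/2125 = 278.331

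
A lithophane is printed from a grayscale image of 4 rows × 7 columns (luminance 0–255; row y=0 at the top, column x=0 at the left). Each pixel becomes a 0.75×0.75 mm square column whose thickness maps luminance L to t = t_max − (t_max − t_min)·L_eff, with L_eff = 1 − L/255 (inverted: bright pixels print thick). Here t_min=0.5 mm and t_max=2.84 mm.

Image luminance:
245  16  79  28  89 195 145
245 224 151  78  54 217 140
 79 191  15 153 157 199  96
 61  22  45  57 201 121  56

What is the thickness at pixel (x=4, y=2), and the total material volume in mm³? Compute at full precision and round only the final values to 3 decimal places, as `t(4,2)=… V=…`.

span = t_max - t_min = 2.84 - 0.5 = 2.340
L(4,2) = 157, L_eff = 1 - 157/255 = 0.384314 (inverted)
t(4,2) = 2.84 - 2.340·0.384314 = 1.941
Σt over all 4·7 pixels = 190501/4250 ≈ 44.8237647
V = pitch²·Σt = 0.75²·190501/4250 = 25.213

t(4,2)=1.941 V=25.213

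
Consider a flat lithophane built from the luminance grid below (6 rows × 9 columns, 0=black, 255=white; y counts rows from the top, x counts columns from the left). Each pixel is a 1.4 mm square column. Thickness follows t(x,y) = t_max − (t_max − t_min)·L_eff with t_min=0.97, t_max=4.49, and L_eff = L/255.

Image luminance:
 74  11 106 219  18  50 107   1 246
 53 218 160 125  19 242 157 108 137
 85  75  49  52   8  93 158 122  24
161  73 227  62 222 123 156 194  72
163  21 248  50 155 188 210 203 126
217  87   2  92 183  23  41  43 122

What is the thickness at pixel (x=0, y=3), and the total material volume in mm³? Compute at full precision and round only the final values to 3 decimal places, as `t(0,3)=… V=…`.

span = t_max - t_min = 4.49 - 0.97 = 3.520
L(0,3) = 161, L_eff = 161/255 = 0.631373
t(0,3) = 4.49 - 3.520·0.631373 = 2.268
Σt over all 6·9 pixels = 2003509/12750 ≈ 157.1379608
V = pitch²·Σt = 1.4²·2003509/12750 = 307.990

t(0,3)=2.268 V=307.990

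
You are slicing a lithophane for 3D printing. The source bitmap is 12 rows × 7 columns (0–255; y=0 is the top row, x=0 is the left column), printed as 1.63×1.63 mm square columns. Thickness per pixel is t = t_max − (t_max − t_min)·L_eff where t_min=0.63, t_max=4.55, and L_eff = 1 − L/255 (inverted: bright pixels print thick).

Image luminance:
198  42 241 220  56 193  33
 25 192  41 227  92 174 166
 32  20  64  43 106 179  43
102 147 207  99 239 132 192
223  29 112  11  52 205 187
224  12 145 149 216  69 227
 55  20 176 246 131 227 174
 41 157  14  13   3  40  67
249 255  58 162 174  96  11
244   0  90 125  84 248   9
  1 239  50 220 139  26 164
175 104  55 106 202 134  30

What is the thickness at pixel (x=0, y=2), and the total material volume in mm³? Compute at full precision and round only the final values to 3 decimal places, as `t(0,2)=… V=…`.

t(0,2)=1.122 V=556.388

span = t_max - t_min = 4.55 - 0.63 = 3.920
L(0,2) = 32, L_eff = 1 - 32/255 = 0.874510 (inverted)
t(0,2) = 4.55 - 3.920·0.874510 = 1.122
Σt over all 12·7 pixels = 267001/1275 ≈ 209.4125490
V = pitch²·Σt = 1.63²·267001/1275 = 556.388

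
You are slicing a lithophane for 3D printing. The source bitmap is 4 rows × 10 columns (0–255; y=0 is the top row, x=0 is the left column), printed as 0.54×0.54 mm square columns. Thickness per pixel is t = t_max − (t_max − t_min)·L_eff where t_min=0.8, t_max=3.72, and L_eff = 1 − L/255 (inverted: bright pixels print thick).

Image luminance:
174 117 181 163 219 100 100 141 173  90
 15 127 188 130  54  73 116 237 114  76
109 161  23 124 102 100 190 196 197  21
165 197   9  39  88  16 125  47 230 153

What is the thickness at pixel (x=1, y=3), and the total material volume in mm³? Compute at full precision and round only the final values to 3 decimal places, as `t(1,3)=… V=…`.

t(1,3)=3.056 V=25.626

span = t_max - t_min = 3.72 - 0.8 = 2.920
L(1,3) = 197, L_eff = 1 - 197/255 = 0.227451 (inverted)
t(1,3) = 3.72 - 2.920·0.227451 = 3.056
Σt over all 4·10 pixels = 112048/1275 ≈ 87.8807843
V = pitch²·Σt = 0.54²·112048/1275 = 25.626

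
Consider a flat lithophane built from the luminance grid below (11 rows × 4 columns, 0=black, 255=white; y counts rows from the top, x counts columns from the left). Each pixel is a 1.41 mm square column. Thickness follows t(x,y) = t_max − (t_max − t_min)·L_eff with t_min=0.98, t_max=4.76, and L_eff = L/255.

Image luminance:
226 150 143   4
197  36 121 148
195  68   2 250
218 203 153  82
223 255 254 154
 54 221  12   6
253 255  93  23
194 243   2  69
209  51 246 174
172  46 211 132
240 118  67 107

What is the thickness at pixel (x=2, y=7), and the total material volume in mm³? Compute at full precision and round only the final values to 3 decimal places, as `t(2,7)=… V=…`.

span = t_max - t_min = 4.76 - 0.98 = 3.780
L(2,7) = 2, L_eff = 2/255 = 0.007843
t(2,7) = 4.76 - 3.780·0.007843 = 4.730
Σt over all 11·4 pixels = 49448/425 ≈ 116.3482353
V = pitch²·Σt = 1.41²·49448/425 = 231.312

t(2,7)=4.730 V=231.312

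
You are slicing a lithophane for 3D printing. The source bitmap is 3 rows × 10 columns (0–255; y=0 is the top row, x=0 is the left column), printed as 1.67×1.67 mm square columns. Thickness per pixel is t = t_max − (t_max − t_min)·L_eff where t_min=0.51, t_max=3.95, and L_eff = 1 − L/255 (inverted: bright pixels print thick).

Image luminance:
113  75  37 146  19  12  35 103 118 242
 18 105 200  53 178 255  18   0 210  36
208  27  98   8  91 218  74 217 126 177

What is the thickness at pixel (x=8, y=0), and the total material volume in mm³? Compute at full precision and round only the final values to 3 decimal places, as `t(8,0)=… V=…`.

t(8,0)=2.102 V=163.703

span = t_max - t_min = 3.95 - 0.51 = 3.440
L(8,0) = 118, L_eff = 1 - 118/255 = 0.537255 (inverted)
t(8,0) = 3.95 - 3.440·0.537255 = 2.102
Σt over all 3·10 pixels = 748399/12750 ≈ 58.6979608
V = pitch²·Σt = 1.67²·748399/12750 = 163.703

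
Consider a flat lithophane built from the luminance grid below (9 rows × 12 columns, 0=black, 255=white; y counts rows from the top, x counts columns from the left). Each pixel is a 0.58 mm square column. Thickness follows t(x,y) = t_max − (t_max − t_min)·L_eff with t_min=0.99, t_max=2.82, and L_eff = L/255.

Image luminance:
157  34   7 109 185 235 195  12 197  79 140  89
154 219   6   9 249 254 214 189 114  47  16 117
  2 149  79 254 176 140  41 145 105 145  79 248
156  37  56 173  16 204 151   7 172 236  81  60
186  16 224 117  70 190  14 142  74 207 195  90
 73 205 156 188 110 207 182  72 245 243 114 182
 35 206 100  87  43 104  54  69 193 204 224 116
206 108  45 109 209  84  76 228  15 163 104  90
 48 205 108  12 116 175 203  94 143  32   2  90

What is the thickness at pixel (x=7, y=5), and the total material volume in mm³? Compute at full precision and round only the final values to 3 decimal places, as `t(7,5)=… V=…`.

span = t_max - t_min = 2.82 - 0.99 = 1.830
L(7,5) = 72, L_eff = 72/255 = 0.282353
t(7,5) = 2.82 - 1.830·0.282353 = 2.303
Σt over all 9·12 pixels = 1762759/8500 ≈ 207.3834118
V = pitch²·Σt = 0.58²·1762759/8500 = 69.764

t(7,5)=2.303 V=69.764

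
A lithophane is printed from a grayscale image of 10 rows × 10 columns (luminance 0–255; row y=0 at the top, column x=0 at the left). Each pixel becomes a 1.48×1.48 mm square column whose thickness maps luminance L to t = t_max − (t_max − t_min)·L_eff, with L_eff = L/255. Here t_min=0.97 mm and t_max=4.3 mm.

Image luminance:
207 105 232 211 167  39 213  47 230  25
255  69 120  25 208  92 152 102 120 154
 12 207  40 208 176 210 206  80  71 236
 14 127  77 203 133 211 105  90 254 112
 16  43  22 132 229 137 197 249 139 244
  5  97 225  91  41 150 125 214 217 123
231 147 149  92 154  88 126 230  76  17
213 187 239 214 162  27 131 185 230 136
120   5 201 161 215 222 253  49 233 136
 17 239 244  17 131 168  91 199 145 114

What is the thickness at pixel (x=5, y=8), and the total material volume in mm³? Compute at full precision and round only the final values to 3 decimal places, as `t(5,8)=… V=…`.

t(5,8)=1.401 V=534.693

span = t_max - t_min = 4.3 - 0.97 = 3.330
L(5,8) = 222, L_eff = 222/255 = 0.870588
t(5,8) = 4.3 - 3.330·0.870588 = 1.401
Σt over all 10·10 pixels = 414983/1700 ≈ 244.1076471
V = pitch²·Σt = 1.48²·414983/1700 = 534.693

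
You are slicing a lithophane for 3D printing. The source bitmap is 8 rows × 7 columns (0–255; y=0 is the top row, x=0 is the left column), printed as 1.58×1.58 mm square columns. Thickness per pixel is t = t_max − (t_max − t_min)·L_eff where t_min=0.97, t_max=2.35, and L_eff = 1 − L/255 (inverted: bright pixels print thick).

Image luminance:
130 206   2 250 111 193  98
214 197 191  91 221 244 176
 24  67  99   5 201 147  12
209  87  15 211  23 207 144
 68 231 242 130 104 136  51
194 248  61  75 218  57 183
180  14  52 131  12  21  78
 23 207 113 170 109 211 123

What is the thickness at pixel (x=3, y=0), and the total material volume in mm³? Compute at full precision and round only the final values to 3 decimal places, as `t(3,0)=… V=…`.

t(3,0)=2.323 V=233.106

span = t_max - t_min = 2.35 - 0.97 = 1.380
L(3,0) = 250, L_eff = 1 - 250/255 = 0.019608 (inverted)
t(3,0) = 2.35 - 1.380·0.019608 = 2.323
Σt over all 8·7 pixels = 396851/4250 ≈ 93.3767059
V = pitch²·Σt = 1.58²·396851/4250 = 233.106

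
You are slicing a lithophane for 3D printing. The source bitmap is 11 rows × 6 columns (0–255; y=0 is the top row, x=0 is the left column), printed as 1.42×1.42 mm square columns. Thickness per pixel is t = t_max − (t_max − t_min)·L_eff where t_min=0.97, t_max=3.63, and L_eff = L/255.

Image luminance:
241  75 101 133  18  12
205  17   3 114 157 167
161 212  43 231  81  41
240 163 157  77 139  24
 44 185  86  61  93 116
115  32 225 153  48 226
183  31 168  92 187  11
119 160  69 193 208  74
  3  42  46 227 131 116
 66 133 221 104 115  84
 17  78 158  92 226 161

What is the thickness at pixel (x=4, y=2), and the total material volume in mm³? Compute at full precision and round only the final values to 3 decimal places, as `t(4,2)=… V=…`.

t(4,2)=2.785 V=320.897

span = t_max - t_min = 3.63 - 0.97 = 2.660
L(4,2) = 81, L_eff = 81/255 = 0.317647
t(4,2) = 3.63 - 2.660·0.317647 = 2.785
Σt over all 11·6 pixels = 1014541/6375 ≈ 159.1436863
V = pitch²·Σt = 1.42²·1014541/6375 = 320.897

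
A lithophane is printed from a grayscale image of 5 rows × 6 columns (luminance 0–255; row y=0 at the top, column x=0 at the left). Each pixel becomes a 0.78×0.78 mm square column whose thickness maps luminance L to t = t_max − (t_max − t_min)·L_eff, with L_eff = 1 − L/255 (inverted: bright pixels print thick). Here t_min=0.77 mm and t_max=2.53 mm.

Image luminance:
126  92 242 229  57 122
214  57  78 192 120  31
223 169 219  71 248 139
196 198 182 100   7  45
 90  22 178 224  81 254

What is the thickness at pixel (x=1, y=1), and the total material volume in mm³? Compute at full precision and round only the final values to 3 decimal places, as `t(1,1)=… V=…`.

t(1,1)=1.163 V=31.716

span = t_max - t_min = 2.53 - 0.77 = 1.760
L(1,1) = 57, L_eff = 1 - 57/255 = 0.776471 (inverted)
t(1,1) = 2.53 - 1.760·0.776471 = 1.163
Σt over all 5·6 pixels = 221551/4250 ≈ 52.1296471
V = pitch²·Σt = 0.78²·221551/4250 = 31.716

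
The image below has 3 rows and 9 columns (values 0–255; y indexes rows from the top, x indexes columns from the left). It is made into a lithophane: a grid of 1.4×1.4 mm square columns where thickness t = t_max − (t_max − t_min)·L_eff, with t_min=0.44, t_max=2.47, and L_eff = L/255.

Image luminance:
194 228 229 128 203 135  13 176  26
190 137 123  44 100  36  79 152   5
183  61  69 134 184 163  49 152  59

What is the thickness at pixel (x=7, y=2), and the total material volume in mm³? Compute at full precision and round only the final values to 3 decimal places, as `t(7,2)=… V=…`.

span = t_max - t_min = 2.47 - 0.44 = 2.030
L(7,2) = 152, L_eff = 152/255 = 0.596078
t(7,2) = 2.47 - 2.030·0.596078 = 1.260
Σt over all 3·9 pixels = 346813/8500 ≈ 40.8015294
V = pitch²·Σt = 1.4²·346813/8500 = 79.971

t(7,2)=1.260 V=79.971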